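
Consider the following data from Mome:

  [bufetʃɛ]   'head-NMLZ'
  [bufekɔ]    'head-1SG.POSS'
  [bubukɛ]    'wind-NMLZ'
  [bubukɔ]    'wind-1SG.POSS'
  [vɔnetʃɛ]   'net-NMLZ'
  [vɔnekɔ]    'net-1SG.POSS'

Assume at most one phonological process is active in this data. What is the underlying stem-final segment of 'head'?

/tʃ/

The stem for 'head' ends in [tʃ] in [bufetʃɛ] but [k] in [bufekɔ].
The stem 'wind' ([bubukɛ], [bubukɔ]) shows [k] unchanged in both environments, so [k] cannot be basic with [tʃ] derived before the NMLZ suffix.
So /tʃ/ is underlying, and a rule of depalatalization — palato-alveolar /tʃ/ becomes [k] when no front vowel follows — gives [k].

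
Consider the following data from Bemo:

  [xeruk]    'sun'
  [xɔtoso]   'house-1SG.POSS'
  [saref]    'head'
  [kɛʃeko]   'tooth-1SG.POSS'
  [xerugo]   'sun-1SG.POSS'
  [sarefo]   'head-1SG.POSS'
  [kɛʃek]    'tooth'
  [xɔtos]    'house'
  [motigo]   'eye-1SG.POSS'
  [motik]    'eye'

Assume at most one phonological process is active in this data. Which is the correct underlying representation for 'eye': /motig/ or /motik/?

/motig/

The stem for 'eye' ends in [g] in [motigo] but [k] in [motik].
Compare 'tooth', with invariant [k] in [kɛʃeko] and [kɛʃek]: an analysis with underlying /k/ and a rule producing [g] before the 1SG.POSS suffix would wrongly predict alternation here too.
The underlying segment must be /g/; voiced obstruents become voiceless word-finally, yielding [k] there.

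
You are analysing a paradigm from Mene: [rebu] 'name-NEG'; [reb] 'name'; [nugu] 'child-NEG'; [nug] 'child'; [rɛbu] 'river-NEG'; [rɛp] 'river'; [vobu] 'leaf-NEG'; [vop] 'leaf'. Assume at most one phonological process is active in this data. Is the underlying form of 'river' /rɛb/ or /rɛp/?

'river' shows [b] ~ [p] at the end of the stem ([rɛbu] vs [rɛp]).
The stem 'name' ([rebu], [reb]) shows [b] unchanged in both environments, so [b] cannot be basic with [p] derived in isolation.
The underlying segment must be /p/; voiceless stops become voiced between vowels, yielding [b] there.

/rɛp/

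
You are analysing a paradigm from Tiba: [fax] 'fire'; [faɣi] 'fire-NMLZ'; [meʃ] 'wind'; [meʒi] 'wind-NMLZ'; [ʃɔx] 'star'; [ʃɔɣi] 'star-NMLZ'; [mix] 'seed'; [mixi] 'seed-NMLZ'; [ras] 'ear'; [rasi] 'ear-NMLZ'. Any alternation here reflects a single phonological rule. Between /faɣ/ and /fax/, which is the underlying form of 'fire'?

/faɣ/

The root 'fire' surfaces as [fax] and [faɣi], with a stem-final [x] ~ [ɣ] alternation.
But 'seed' keeps [x] in both environments ([mix], [mixi]), so there is no rule changing /x/ to [ɣ] before the NMLZ suffix.
Therefore /ɣ/ is basic and [x] is derived by word-final obstruent devoicing (voiced obstruents become voiceless word-finally).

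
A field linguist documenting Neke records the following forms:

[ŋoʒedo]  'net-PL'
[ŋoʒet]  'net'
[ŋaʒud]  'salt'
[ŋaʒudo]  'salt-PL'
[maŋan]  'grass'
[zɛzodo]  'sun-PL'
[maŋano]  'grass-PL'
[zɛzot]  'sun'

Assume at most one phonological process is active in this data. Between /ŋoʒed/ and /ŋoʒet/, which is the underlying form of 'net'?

/ŋoʒet/

'net' shows [d] ~ [t] at the end of the stem ([ŋoʒedo] vs [ŋoʒet]).
But 'salt' keeps [d] in both environments ([ŋaʒudo], [ŋaʒud]), so there is no rule changing /d/ to [t] in isolation.
The underlying segment must be /t/; voiceless stops become voiced between vowels, yielding [d] there.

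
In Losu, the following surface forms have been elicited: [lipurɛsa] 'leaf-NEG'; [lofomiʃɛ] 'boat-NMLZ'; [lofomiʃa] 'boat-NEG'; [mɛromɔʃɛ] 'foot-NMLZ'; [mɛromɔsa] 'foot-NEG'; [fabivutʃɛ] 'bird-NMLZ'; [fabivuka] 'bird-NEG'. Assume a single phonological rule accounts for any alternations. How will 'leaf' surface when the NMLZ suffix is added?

The root 'foot' surfaces as [mɛromɔʃɛ] and [mɛromɔsa], with a stem-final [ʃ] ~ [s] alternation.
But 'boat' keeps [ʃ] in both environments ([lofomiʃɛ], [lofomiʃa]), so there is no rule changing /ʃ/ to [s] before the NEG suffix.
The underlying segment must be /s/; /k/ and /s/ become palato-alveolar [tʃ] and [ʃ] before a front vowel, yielding [ʃ] there.
The one attested form of 'leaf', [lipurɛsa], shows underlying /lipurɛs/. Applying the same rule before a front vowel gives [lipurɛʃɛ].

[lipurɛʃɛ]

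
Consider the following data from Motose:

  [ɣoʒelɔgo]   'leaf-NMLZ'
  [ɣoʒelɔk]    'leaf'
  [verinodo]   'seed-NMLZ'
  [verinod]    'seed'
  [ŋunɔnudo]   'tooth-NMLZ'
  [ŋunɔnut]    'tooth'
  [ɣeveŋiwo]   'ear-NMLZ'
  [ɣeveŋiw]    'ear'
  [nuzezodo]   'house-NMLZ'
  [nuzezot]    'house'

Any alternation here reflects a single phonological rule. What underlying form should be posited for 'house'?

/nuzezot/

In [nuzezodo] and [nuzezot] the final segment of 'house' alternates: [d] ~ [t].
If /d/ were underlying and a rule turned it into [t] in isolation, 'seed' would also alternate; but it has [d] in both [verinodo] and [verinod].
The underlying segment must be /t/; voiceless stops become voiced between vowels, yielding [d] there.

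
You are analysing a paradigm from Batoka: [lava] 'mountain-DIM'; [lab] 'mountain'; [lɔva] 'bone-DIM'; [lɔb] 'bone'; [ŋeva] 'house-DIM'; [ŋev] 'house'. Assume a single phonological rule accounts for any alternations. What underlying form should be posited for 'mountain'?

The stem for 'mountain' ends in [v] in [lava] but [b] in [lab].
If /v/ were underlying and a rule turned it into [b] in isolation, 'house' would also alternate; but it has [v] in both [ŋeva] and [ŋev].
Therefore /b/ is basic and [v] is derived by intervocalic spirantization (voiced stops become fricatives between vowels).

/lab/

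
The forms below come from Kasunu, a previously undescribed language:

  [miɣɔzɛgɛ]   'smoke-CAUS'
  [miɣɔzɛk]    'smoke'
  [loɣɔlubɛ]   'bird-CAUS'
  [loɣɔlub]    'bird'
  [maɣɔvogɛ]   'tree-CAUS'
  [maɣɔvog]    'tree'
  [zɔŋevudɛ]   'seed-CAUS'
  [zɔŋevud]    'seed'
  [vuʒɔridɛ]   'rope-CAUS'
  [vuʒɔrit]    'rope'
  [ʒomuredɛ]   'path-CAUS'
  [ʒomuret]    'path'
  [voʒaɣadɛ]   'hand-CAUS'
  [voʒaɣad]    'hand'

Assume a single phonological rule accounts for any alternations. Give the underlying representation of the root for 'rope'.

The stem for 'rope' ends in [d] in [vuʒɔridɛ] but [t] in [vuʒɔrit].
Compare 'seed', with invariant [d] in [zɔŋevudɛ] and [zɔŋevud]: an analysis with underlying /d/ and a rule producing [t] in isolation would wrongly predict alternation here too.
So /t/ is underlying, and a rule of intervocalic voicing — voiceless stops become voiced between vowels — gives [d].
So 'rope' = /vuʒɔrit/.

/vuʒɔrit/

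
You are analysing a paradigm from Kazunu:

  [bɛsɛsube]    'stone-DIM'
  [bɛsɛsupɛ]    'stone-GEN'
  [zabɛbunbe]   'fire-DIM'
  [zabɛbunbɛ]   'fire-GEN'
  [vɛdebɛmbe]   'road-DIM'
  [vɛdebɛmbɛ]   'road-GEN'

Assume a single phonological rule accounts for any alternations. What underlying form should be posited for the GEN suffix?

The GEN morpheme has two allomorphs, [-bɛ] and [-pɛ].
By contrast the DIM suffix keeps its initial [b] throughout — that segment must be underlying.
The GEN suffix is therefore /-pɛ/ underlyingly, with post-nasal voicing: voiceless stops become voiced after a nasal.

/-pɛ/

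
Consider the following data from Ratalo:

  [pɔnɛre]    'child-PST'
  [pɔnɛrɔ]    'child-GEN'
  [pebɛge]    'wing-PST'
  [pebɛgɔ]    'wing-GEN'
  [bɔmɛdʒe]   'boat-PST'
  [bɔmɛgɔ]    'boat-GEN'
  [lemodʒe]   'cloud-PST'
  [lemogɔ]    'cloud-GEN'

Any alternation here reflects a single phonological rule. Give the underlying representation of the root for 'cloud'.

/lemodʒ/

In [lemodʒe] and [lemogɔ] the final segment of 'cloud' alternates: [dʒ] ~ [g].
Compare 'wing', with invariant [g] in [pebɛge] and [pebɛgɔ]: an analysis with underlying /g/ and a rule producing [dʒ] before the PST suffix would wrongly predict alternation here too.
The underlying segment must be /dʒ/; palato-alveolar /dʒ/ becomes [g] when no front vowel follows, yielding [g] there.
The underlying form of 'cloud' is therefore /lemodʒ/.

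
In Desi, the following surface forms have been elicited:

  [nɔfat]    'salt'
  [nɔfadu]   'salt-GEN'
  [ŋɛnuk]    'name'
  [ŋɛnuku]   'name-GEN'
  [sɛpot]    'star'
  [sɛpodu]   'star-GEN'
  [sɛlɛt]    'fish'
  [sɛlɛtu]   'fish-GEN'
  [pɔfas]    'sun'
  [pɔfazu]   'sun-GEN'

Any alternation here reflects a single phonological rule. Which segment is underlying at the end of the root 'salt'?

The root 'salt' surfaces as [nɔfat] and [nɔfadu], with a stem-final [t] ~ [d] alternation.
If /t/ were underlying and a rule turned it into [d] before the GEN suffix, 'fish' would also alternate; but it has [t] in both [sɛlɛt] and [sɛlɛtu].
Therefore /d/ is basic and [t] is derived by word-final obstruent devoicing (voiced obstruents become voiceless word-finally).

/d/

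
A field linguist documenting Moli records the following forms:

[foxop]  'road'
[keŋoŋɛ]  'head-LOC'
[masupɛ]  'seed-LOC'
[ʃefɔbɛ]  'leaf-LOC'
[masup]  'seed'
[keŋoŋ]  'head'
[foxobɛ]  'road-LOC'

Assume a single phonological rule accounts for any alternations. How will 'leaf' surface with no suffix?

[ʃefɔp]

The stem for 'road' ends in [p] in [foxop] but [b] in [foxobɛ].
If /p/ were underlying and a rule turned it into [b] before the LOC suffix, 'seed' would also alternate; but it has [p] in both [masup] and [masupɛ].
So /b/ is underlying, and a rule of word-final obstruent devoicing — voiced obstruents become voiceless word-finally — gives [p].
From [ʃefɔbɛ] the stem 'leaf' is /ʃefɔb/; word-finally this yields [ʃefɔp].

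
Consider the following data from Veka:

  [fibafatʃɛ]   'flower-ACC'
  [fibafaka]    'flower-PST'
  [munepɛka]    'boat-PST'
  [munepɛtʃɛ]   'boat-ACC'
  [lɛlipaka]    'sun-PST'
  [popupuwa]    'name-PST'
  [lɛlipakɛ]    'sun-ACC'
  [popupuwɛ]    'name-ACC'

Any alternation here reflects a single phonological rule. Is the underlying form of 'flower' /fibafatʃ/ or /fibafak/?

The root 'flower' surfaces as [fibafatʃɛ] and [fibafaka], with a stem-final [tʃ] ~ [k] alternation.
Compare 'sun', with invariant [k] in [lɛlipakɛ] and [lɛlipaka]: an analysis with underlying /k/ and a rule producing [tʃ] before the ACC suffix would wrongly predict alternation here too.
So /tʃ/ is underlying, and a rule of depalatalization — palato-alveolar /tʃ/ becomes [k] when no front vowel follows — gives [k].

/fibafatʃ/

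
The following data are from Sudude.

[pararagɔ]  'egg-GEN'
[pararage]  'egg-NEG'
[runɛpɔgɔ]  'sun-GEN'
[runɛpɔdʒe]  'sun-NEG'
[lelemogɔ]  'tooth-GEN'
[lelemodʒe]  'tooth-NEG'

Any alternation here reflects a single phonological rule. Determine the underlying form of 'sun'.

/runɛpɔdʒ/

The stem for 'sun' ends in [g] in [runɛpɔgɔ] but [dʒ] in [runɛpɔdʒe].
Compare 'egg', with invariant [g] in [pararagɔ] and [pararage]: an analysis with underlying /g/ and a rule producing [dʒ] before the NEG suffix would wrongly predict alternation here too.
The underlying segment must be /dʒ/; palato-alveolar /dʒ/ becomes [g] when no front vowel follows, yielding [g] there.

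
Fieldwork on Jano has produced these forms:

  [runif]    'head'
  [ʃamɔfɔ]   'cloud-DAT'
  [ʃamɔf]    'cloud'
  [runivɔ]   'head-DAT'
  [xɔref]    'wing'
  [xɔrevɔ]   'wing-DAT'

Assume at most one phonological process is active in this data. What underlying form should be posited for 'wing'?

/xɔrev/

'wing' shows [f] ~ [v] at the end of the stem ([xɔref] vs [xɔrevɔ]).
If /f/ were underlying and a rule turned it into [v] before the DAT suffix, 'cloud' would also alternate; but it has [f] in both [ʃamɔf] and [ʃamɔfɔ].
So /v/ is underlying, and a rule of word-final obstruent devoicing — voiced obstruents become voiceless word-finally — gives [f].
The underlying form of 'wing' is therefore /xɔrev/.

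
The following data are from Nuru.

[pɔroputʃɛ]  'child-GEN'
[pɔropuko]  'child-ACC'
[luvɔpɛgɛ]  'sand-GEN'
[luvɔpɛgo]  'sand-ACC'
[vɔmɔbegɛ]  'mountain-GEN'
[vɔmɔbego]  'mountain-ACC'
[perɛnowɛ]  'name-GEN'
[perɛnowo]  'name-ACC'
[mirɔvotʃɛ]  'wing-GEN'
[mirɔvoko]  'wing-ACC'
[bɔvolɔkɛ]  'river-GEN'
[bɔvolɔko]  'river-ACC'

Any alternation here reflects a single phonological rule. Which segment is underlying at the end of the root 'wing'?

The stem for 'wing' ends in [tʃ] in [mirɔvotʃɛ] but [k] in [mirɔvoko].
If /k/ were underlying and a rule turned it into [tʃ] before the GEN suffix, 'river' would also alternate; but it has [k] in both [bɔvolɔkɛ] and [bɔvolɔko].
So /tʃ/ is underlying, and a rule of depalatalization — palato-alveolar /tʃ/ becomes [k] when no front vowel follows — gives [k].

/tʃ/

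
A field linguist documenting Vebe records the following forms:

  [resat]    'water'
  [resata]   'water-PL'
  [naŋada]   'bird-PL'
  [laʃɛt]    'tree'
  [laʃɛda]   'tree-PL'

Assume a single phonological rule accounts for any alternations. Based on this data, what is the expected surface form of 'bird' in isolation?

[naŋat]

The root 'tree' surfaces as [laʃɛt] and [laʃɛda], with a stem-final [t] ~ [d] alternation.
Compare 'water', with invariant [t] in [resat] and [resata]: an analysis with underlying /t/ and a rule producing [d] before the PL suffix would wrongly predict alternation here too.
Therefore /d/ is basic and [t] is derived by word-final obstruent devoicing (voiced obstruents become voiceless word-finally).
The one attested form of 'bird', [naŋada], shows underlying /naŋad/. Applying the same rule word-finally gives [naŋat].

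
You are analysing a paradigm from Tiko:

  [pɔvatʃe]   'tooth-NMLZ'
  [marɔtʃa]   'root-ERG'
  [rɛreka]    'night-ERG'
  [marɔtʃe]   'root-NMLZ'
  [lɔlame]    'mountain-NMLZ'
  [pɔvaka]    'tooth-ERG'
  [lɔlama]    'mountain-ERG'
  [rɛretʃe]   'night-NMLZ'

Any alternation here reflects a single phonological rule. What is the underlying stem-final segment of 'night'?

/k/

In [rɛreka] and [rɛretʃe] the final segment of 'night' alternates: [k] ~ [tʃ].
Compare 'root', with invariant [tʃ] in [marɔtʃa] and [marɔtʃe]: an analysis with underlying /tʃ/ and a rule producing [k] before the ERG suffix would wrongly predict alternation here too.
The alternation reflects palatalization before a front vowel: /k/ becomes palato-alveolar [tʃ] before a front vowel. /k/ is underlying.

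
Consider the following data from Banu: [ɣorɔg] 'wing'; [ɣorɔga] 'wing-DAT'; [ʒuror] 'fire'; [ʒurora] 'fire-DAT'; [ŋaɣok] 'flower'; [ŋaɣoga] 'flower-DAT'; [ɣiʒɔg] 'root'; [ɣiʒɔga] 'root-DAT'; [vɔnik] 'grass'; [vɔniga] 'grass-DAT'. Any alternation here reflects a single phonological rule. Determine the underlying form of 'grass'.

/vɔnik/

The stem for 'grass' ends in [k] in [vɔnik] but [g] in [vɔniga].
If /g/ were underlying and a rule turned it into [k] in isolation, 'root' would also alternate; but it has [g] in both [ɣiʒɔg] and [ɣiʒɔga].
So /k/ is underlying, and a rule of intervocalic voicing — voiceless stops become voiced between vowels — gives [g].
So 'grass' = /vɔnik/.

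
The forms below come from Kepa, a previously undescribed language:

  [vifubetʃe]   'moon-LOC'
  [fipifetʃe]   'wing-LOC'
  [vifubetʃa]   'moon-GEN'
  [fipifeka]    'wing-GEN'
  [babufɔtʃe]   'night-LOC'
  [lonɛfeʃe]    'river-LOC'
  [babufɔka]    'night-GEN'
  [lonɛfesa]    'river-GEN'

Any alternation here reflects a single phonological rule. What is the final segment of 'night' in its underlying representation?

/k/

The root 'night' surfaces as [babufɔka] and [babufɔtʃe], with a stem-final [k] ~ [tʃ] alternation.
The stem 'moon' ([vifubetʃa], [vifubetʃe]) shows [tʃ] unchanged in both environments, so [tʃ] cannot be basic with [k] derived before the GEN suffix.
The underlying segment must be /k/; /k/ and /s/ become palato-alveolar [tʃ] and [ʃ] before a front vowel, yielding [tʃ] there.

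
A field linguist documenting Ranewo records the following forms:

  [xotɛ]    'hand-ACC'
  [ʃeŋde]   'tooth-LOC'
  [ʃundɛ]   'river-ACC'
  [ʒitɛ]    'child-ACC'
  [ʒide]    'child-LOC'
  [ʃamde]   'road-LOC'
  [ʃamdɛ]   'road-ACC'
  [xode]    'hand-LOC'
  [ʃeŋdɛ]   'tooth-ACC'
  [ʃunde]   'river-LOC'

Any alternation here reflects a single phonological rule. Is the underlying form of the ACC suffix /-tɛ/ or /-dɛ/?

The ACC morpheme has two allomorphs, [-dɛ] and [-tɛ].
The LOC suffix, which begins with [d], is invariant after every stem; so [d] is not altered by any rule here.
So the underlying form is /-tɛ/, and voiceless stops become voiced after a nasal.

/-tɛ/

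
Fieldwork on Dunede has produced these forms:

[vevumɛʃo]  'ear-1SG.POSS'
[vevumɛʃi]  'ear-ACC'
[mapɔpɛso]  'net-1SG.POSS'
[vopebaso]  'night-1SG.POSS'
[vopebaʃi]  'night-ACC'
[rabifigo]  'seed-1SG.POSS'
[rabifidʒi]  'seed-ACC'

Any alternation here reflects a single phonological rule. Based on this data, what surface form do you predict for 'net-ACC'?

The stem for 'night' ends in [s] in [vopebaso] but [ʃ] in [vopebaʃi].
But 'ear' keeps [ʃ] in both environments ([vevumɛʃo], [vevumɛʃi]), so there is no rule changing /ʃ/ to [s] before the 1SG.POSS suffix.
The underlying segment must be /s/; /g/ and /s/ become palato-alveolar [dʒ] and [ʃ] before a front vowel, yielding [ʃ] there.
From [mapɔpɛso] the stem 'net' is /mapɔpɛs/; before a front vowel this yields [mapɔpɛʃi].

[mapɔpɛʃi]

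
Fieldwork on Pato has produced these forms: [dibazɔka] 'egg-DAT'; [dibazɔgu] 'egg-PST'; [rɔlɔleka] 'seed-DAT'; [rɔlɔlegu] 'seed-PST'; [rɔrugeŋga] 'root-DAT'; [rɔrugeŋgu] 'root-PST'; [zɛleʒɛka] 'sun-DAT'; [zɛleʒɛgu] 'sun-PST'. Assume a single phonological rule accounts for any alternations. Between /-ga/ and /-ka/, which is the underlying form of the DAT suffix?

/-ka/

The DAT morpheme has two allomorphs, [-ga] and [-ka].
By contrast the PST suffix keeps its initial [g] throughout — that segment must be underlying.
The DAT suffix is therefore /-ka/ underlyingly, with post-nasal voicing: voiceless stops become voiced after a nasal.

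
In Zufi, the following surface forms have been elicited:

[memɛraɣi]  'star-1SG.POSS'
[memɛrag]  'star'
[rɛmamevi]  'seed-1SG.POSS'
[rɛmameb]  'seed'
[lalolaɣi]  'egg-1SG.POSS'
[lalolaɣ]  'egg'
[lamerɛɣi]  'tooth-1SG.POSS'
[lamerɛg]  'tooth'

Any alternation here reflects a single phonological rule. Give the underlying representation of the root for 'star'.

The root 'star' surfaces as [memɛraɣi] and [memɛrag], with a stem-final [ɣ] ~ [g] alternation.
But 'egg' keeps [ɣ] in both environments ([lalolaɣi], [lalolaɣ]), so there is no rule changing /ɣ/ to [g] in isolation.
The alternation reflects intervocalic spirantization: voiced stops become fricatives between vowels. /g/ is underlying.

/memɛrag/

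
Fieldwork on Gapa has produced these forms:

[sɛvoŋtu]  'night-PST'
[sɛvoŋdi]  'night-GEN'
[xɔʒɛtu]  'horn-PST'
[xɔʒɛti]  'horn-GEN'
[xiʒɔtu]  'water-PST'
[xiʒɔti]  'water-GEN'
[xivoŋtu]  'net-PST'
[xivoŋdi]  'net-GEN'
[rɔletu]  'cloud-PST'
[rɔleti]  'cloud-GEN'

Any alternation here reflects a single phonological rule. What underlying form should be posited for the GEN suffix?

/-di/

The GEN morpheme has two allomorphs, [-di] and [-ti].
The PST suffix, which begins with [t], is invariant after every stem; so [t] is not altered by any rule here.
So the underlying form is /-di/, and voiced stops become voiceless after a vowel.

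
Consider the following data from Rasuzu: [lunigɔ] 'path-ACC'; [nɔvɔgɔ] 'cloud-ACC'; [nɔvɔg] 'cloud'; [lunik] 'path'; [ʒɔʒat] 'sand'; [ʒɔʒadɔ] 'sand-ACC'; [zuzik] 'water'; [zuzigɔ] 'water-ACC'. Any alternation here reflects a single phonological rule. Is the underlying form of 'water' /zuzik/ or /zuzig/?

/zuzik/

In [zuzik] and [zuzigɔ] the final segment of 'water' alternates: [k] ~ [g].
Compare 'cloud', with invariant [g] in [nɔvɔg] and [nɔvɔgɔ]: an analysis with underlying /g/ and a rule producing [k] in isolation would wrongly predict alternation here too.
Therefore /k/ is basic and [g] is derived by intervocalic voicing (voiceless stops become voiced between vowels).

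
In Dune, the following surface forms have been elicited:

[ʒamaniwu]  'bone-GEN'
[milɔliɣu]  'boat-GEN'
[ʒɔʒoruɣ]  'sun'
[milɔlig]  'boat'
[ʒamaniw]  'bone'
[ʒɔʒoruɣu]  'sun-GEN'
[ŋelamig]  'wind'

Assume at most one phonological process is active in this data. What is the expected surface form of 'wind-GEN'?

[ŋelamiɣu]

'boat' shows [ɣ] ~ [g] at the end of the stem ([milɔliɣu] vs [milɔlig]).
The stem 'sun' ([ʒɔʒoruɣu], [ʒɔʒoruɣ]) shows [ɣ] unchanged in both environments, so [ɣ] cannot be basic with [g] derived in isolation.
So /g/ is underlying, and a rule of intervocalic spirantization — voiced stops become fricatives between vowels — gives [ɣ].
The one attested form of 'wind', [ŋelamig], shows underlying /ŋelamig/. Applying the same rule between vowels gives [ŋelamiɣu].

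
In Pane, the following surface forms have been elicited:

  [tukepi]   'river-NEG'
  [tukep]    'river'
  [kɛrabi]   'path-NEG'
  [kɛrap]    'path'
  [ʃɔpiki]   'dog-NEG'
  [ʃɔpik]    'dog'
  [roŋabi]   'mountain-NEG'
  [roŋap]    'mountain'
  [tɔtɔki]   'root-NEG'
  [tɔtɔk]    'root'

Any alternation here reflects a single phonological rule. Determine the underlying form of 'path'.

/kɛrab/

In [kɛrabi] and [kɛrap] the final segment of 'path' alternates: [b] ~ [p].
Compare 'river', with invariant [p] in [tukepi] and [tukep]: an analysis with underlying /p/ and a rule producing [b] before the NEG suffix would wrongly predict alternation here too.
Therefore /b/ is basic and [p] is derived by word-final obstruent devoicing (voiced obstruents become voiceless word-finally).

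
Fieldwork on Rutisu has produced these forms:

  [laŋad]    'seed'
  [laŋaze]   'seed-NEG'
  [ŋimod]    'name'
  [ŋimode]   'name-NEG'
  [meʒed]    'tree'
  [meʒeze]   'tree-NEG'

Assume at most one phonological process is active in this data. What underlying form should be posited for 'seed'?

'seed' shows [d] ~ [z] at the end of the stem ([laŋad] vs [laŋaze]).
If /d/ were underlying and a rule turned it into [z] before the NEG suffix, 'name' would also alternate; but it has [d] in both [ŋimod] and [ŋimode].
The alternation reflects word-final hardening: voiced fricatives become stops word-finally. /z/ is underlying.

/laŋaz/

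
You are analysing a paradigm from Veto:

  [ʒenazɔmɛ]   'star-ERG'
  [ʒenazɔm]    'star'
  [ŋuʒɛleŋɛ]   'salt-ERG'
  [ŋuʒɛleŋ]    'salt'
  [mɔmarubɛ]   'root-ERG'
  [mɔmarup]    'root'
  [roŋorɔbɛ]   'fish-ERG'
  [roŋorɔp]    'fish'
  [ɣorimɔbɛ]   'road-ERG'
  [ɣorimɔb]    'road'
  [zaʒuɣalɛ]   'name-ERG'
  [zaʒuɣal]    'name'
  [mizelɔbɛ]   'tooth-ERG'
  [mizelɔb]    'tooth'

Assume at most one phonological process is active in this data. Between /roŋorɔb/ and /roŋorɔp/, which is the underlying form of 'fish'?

The stem for 'fish' ends in [b] in [roŋorɔbɛ] but [p] in [roŋorɔp].
But 'road' keeps [b] in both environments ([ɣorimɔbɛ], [ɣorimɔb]), so there is no rule changing /b/ to [p] in isolation.
So /p/ is underlying, and a rule of intervocalic voicing — voiceless stops become voiced between vowels — gives [b].

/roŋorɔp/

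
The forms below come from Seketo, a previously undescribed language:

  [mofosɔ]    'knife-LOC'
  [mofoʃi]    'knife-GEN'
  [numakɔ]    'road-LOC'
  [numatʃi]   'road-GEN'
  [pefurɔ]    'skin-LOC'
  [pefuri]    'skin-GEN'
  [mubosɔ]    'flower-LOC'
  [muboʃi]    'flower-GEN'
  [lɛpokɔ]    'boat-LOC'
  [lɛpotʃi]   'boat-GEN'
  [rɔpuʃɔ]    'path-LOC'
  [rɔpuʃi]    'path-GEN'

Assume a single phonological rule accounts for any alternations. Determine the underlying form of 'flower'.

In [mubosɔ] and [muboʃi] the final segment of 'flower' alternates: [s] ~ [ʃ].
If /ʃ/ were underlying and a rule turned it into [s] before the LOC suffix, 'path' would also alternate; but it has [ʃ] in both [rɔpuʃɔ] and [rɔpuʃi].
So /s/ is underlying, and a rule of palatalization before a front vowel — /k/ and /s/ become palato-alveolar [tʃ] and [ʃ] before a front vowel — gives [ʃ].
The underlying form of 'flower' is therefore /mubos/.

/mubos/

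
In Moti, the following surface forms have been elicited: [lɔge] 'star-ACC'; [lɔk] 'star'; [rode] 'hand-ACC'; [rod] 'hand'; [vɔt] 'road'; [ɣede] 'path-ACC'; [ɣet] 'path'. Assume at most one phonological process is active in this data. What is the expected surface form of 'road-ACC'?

[vɔde]

In [ɣede] and [ɣet] the final segment of 'path' alternates: [d] ~ [t].
The stem 'hand' ([rode], [rod]) shows [d] unchanged in both environments, so [d] cannot be basic with [t] derived in isolation.
The alternation reflects intervocalic voicing: voiceless stops become voiced between vowels. /t/ is underlying.
The one attested form of 'road', [vɔt], shows underlying /vɔt/. Applying the same rule between vowels gives [vɔde].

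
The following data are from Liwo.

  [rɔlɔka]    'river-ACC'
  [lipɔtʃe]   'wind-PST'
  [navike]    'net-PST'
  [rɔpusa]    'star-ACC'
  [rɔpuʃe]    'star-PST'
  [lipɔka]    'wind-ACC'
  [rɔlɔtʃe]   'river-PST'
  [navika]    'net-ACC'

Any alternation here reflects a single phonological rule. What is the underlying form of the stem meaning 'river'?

In [rɔlɔtʃe] and [rɔlɔka] the final segment of 'river' alternates: [tʃ] ~ [k].
Compare 'net', with invariant [k] in [navike] and [navika]: an analysis with underlying /k/ and a rule producing [tʃ] before the PST suffix would wrongly predict alternation here too.
The underlying segment must be /tʃ/; palato-alveolar /tʃ/ and /ʃ/ become [k] and [s] when no front vowel follows, yielding [k] there.

/rɔlɔtʃ/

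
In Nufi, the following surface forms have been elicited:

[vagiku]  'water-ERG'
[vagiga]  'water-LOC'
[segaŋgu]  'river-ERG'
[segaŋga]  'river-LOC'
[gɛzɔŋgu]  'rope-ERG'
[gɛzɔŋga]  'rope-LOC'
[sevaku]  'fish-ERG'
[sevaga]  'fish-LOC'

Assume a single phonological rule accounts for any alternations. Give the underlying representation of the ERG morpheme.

The ERG suffix surfaces as [-gu] and [-ku], depending on the final segment of the stem.
By contrast the LOC suffix keeps its initial [g] throughout — that segment must be underlying.
The ERG suffix is therefore /-ku/ underlyingly, with post-nasal voicing: voiceless stops become voiced after a nasal.

/-ku/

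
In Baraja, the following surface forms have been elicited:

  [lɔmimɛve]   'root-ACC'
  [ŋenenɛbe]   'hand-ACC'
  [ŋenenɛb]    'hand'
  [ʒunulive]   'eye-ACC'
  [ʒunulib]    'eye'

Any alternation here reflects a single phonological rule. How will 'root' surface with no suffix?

In [ʒunulive] and [ʒunulib] the final segment of 'eye' alternates: [v] ~ [b].
Compare 'hand', with invariant [b] in [ŋenenɛbe] and [ŋenenɛb]: an analysis with underlying /b/ and a rule producing [v] before the ACC suffix would wrongly predict alternation here too.
The alternation reflects word-final hardening: voiced fricatives become stops word-finally. /v/ is underlying.
From [lɔmimɛve] the stem 'root' is /lɔmimɛv/; word-finally this yields [lɔmimɛb].

[lɔmimɛb]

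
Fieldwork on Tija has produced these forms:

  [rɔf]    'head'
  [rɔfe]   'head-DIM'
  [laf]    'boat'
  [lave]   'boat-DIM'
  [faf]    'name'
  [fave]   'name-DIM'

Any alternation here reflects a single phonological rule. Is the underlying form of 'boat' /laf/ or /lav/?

'boat' shows [f] ~ [v] at the end of the stem ([laf] vs [lave]).
The stem 'head' ([rɔf], [rɔfe]) shows [f] unchanged in both environments, so [f] cannot be basic with [v] derived before the DIM suffix.
Therefore /v/ is basic and [f] is derived by word-final obstruent devoicing (voiced obstruents become voiceless word-finally).

/lav/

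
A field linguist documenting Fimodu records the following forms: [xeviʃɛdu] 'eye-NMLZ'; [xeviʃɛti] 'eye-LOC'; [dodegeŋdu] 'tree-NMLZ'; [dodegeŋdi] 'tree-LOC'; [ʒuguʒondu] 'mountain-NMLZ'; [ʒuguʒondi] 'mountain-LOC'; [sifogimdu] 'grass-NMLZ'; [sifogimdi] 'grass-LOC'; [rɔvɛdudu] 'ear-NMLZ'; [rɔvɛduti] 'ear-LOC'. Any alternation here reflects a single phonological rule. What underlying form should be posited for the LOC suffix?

The LOC morpheme has two allomorphs, [-di] and [-ti].
By contrast the NMLZ suffix keeps its initial [d] throughout — that segment must be underlying.
So the underlying form is /-ti/, and voiceless stops become voiced after a nasal.

/-ti/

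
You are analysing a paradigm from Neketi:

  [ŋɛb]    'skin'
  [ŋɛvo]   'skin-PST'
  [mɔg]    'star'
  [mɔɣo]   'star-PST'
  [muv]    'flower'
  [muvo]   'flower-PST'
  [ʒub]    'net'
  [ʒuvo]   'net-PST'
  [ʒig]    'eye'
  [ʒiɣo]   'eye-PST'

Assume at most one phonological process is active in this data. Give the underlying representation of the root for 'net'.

'net' shows [b] ~ [v] at the end of the stem ([ʒub] vs [ʒuvo]).
Compare 'flower', with invariant [v] in [muv] and [muvo]: an analysis with underlying /v/ and a rule producing [b] in isolation would wrongly predict alternation here too.
The alternation reflects intervocalic spirantization: voiced stops become fricatives between vowels. /b/ is underlying.

/ʒub/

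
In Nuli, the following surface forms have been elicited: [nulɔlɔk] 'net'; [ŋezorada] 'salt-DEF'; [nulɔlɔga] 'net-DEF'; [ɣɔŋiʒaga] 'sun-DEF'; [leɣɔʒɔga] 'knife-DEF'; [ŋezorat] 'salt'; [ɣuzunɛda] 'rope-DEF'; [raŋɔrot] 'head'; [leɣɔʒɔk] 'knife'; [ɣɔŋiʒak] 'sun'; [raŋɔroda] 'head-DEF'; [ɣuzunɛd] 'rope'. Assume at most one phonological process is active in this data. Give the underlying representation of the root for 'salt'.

/ŋezorat/

In [ŋezorat] and [ŋezorada] the final segment of 'salt' alternates: [t] ~ [d].
The stem 'rope' ([ɣuzunɛd], [ɣuzunɛda]) shows [d] unchanged in both environments, so [d] cannot be basic with [t] derived in isolation.
The underlying segment must be /t/; voiceless stops become voiced between vowels, yielding [d] there.
The underlying form of 'salt' is therefore /ŋezorat/.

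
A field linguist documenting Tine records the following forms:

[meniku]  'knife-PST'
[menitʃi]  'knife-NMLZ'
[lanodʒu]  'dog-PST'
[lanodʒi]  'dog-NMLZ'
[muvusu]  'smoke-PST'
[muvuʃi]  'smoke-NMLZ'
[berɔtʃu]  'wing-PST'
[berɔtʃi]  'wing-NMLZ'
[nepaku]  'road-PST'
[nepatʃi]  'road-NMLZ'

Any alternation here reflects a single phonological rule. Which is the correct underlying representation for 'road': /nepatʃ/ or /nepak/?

/nepak/

The root 'road' surfaces as [nepaku] and [nepatʃi], with a stem-final [k] ~ [tʃ] alternation.
The stem 'wing' ([berɔtʃu], [berɔtʃi]) shows [tʃ] unchanged in both environments, so [tʃ] cannot be basic with [k] derived before the PST suffix.
So /k/ is underlying, and a rule of palatalization before a front vowel — /k/ and /s/ become palato-alveolar [tʃ] and [ʃ] before a front vowel — gives [tʃ].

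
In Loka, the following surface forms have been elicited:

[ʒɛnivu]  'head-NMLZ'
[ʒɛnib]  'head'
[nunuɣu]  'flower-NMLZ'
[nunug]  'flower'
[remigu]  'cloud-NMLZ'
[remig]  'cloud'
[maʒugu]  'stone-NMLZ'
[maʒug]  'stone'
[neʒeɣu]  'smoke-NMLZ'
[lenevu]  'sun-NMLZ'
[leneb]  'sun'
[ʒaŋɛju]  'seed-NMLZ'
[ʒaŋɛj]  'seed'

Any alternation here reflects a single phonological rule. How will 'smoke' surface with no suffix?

The stem for 'flower' ends in [ɣ] in [nunuɣu] but [g] in [nunug].
The stem 'stone' ([maʒugu], [maʒug]) shows [g] unchanged in both environments, so [g] cannot be basic with [ɣ] derived before the NMLZ suffix.
Therefore /ɣ/ is basic and [g] is derived by word-final hardening (voiced fricatives become stops word-finally).
From [neʒeɣu] the stem 'smoke' is /neʒeɣ/; word-finally this yields [neʒeg].

[neʒeg]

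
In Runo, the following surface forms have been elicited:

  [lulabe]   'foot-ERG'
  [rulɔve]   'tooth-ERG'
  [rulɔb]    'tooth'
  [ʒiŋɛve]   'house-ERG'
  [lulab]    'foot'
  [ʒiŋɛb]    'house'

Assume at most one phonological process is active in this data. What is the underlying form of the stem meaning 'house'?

The stem for 'house' ends in [b] in [ʒiŋɛb] but [v] in [ʒiŋɛve].
Compare 'foot', with invariant [b] in [lulab] and [lulabe]: an analysis with underlying /b/ and a rule producing [v] before the ERG suffix would wrongly predict alternation here too.
So /v/ is underlying, and a rule of word-final hardening — voiced fricatives become stops word-finally — gives [b].

/ʒiŋɛv/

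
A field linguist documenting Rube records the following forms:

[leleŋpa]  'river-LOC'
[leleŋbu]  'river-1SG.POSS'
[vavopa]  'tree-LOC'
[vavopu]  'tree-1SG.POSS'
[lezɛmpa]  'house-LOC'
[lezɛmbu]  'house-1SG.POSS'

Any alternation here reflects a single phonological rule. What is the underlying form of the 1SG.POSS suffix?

The 1SG.POSS suffix surfaces as [-bu] and [-pu], depending on the final segment of the stem.
The LOC suffix, which begins with [p], is invariant after every stem; so [p] is not altered by any rule here.
The 1SG.POSS suffix is therefore /-bu/ underlyingly, with post-vocalic devoicing: voiced stops become voiceless after a vowel.

/-bu/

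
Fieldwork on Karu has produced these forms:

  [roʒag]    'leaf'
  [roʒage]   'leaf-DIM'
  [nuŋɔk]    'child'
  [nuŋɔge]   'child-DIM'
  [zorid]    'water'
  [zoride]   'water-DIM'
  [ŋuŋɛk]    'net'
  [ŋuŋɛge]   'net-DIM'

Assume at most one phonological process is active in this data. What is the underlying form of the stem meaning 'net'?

The root 'net' surfaces as [ŋuŋɛk] and [ŋuŋɛge], with a stem-final [k] ~ [g] alternation.
The stem 'leaf' ([roʒag], [roʒage]) shows [g] unchanged in both environments, so [g] cannot be basic with [k] derived in isolation.
The alternation reflects intervocalic voicing: voiceless stops become voiced between vowels. /k/ is underlying.
So 'net' = /ŋuŋɛk/.

/ŋuŋɛk/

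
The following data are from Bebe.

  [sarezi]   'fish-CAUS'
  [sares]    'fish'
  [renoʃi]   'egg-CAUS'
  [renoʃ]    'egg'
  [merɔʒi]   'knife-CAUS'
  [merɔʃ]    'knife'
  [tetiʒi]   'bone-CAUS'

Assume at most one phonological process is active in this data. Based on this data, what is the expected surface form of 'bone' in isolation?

The root 'knife' surfaces as [merɔʒi] and [merɔʃ], with a stem-final [ʒ] ~ [ʃ] alternation.
Compare 'egg', with invariant [ʃ] in [renoʃi] and [renoʃ]: an analysis with underlying /ʃ/ and a rule producing [ʒ] before the CAUS suffix would wrongly predict alternation here too.
Therefore /ʒ/ is basic and [ʃ] is derived by word-final obstruent devoicing (voiced obstruents become voiceless word-finally).
From [tetiʒi] the stem 'bone' is /tetiʒ/; word-finally this yields [tetiʃ].

[tetiʃ]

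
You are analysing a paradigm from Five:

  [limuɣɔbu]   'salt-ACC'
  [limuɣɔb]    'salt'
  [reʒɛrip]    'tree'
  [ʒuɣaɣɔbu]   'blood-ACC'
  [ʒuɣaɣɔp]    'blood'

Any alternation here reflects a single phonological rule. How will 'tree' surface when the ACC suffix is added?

'blood' shows [b] ~ [p] at the end of the stem ([ʒuɣaɣɔbu] vs [ʒuɣaɣɔp]).
If /b/ were underlying and a rule turned it into [p] in isolation, 'salt' would also alternate; but it has [b] in both [limuɣɔbu] and [limuɣɔb].
The alternation reflects intervocalic voicing: voiceless stops become voiced between vowels. /p/ is underlying.
The one attested form of 'tree', [reʒɛrip], shows underlying /reʒɛrip/. Applying the same rule between vowels gives [reʒɛribu].

[reʒɛribu]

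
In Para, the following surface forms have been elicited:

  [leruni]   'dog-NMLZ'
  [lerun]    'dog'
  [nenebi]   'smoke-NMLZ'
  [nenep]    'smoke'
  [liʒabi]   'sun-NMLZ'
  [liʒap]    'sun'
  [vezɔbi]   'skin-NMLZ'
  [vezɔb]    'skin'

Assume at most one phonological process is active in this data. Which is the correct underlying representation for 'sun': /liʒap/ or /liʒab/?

/liʒap/

In [liʒabi] and [liʒap] the final segment of 'sun' alternates: [b] ~ [p].
If /b/ were underlying and a rule turned it into [p] in isolation, 'skin' would also alternate; but it has [b] in both [vezɔbi] and [vezɔb].
The underlying segment must be /p/; voiceless stops become voiced between vowels, yielding [b] there.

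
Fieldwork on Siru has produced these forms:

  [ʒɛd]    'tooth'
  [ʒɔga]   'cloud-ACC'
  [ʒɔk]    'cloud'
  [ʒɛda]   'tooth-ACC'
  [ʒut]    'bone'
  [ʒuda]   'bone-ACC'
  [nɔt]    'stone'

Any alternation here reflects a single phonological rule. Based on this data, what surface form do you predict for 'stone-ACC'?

'bone' shows [t] ~ [d] at the end of the stem ([ʒut] vs [ʒuda]).
Compare 'tooth', with invariant [d] in [ʒɛd] and [ʒɛda]: an analysis with underlying /d/ and a rule producing [t] in isolation would wrongly predict alternation here too.
So /t/ is underlying, and a rule of intervocalic voicing — voiceless stops become voiced between vowels — gives [d].
From [nɔt] the stem 'stone' is /nɔt/; between vowels this yields [nɔda].

[nɔda]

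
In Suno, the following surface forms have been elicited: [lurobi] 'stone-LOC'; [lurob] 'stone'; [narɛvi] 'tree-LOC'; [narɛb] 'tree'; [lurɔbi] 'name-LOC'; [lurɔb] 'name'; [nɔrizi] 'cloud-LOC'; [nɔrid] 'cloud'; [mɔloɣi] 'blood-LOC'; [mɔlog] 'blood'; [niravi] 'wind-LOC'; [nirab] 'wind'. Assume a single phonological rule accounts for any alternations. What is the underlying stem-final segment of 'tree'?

'tree' shows [v] ~ [b] at the end of the stem ([narɛvi] vs [narɛb]).
If /b/ were underlying and a rule turned it into [v] before the LOC suffix, 'name' would also alternate; but it has [b] in both [lurɔbi] and [lurɔb].
Therefore /v/ is basic and [b] is derived by word-final hardening (voiced fricatives become stops word-finally).

/v/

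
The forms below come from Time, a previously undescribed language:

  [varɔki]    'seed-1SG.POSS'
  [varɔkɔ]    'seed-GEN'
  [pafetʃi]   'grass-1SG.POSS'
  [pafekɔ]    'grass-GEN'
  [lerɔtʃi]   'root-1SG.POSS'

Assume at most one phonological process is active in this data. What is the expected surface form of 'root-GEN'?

'grass' shows [tʃ] ~ [k] at the end of the stem ([pafetʃi] vs [pafekɔ]).
Compare 'seed', with invariant [k] in [varɔki] and [varɔkɔ]: an analysis with underlying /k/ and a rule producing [tʃ] before the 1SG.POSS suffix would wrongly predict alternation here too.
The underlying segment must be /tʃ/; palato-alveolar /tʃ/ becomes [k] when no front vowel follows, yielding [k] there.
From [lerɔtʃi] the stem 'root' is /lerɔtʃ/; when no front vowel follows this yields [lerɔkɔ].

[lerɔkɔ]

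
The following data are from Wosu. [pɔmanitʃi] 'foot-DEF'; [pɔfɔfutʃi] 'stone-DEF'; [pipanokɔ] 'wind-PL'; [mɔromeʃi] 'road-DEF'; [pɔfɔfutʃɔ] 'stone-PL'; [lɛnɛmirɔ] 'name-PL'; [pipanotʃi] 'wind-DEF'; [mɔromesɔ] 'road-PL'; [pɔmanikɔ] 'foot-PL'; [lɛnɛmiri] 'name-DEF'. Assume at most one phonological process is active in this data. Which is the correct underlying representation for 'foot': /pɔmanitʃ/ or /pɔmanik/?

In [pɔmanikɔ] and [pɔmanitʃi] the final segment of 'foot' alternates: [k] ~ [tʃ].
Compare 'stone', with invariant [tʃ] in [pɔfɔfutʃɔ] and [pɔfɔfutʃi]: an analysis with underlying /tʃ/ and a rule producing [k] before the PL suffix would wrongly predict alternation here too.
So /k/ is underlying, and a rule of palatalization before a front vowel — /k/ and /s/ become palato-alveolar [tʃ] and [ʃ] before a front vowel — gives [tʃ].

/pɔmanik/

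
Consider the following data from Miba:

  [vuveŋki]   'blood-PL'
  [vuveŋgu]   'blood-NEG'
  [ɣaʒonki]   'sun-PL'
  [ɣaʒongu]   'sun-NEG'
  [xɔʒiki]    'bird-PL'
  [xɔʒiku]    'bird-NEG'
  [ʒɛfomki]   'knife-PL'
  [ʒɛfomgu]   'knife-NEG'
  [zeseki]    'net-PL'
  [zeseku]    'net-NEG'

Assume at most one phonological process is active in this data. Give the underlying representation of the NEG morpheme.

/-gu/

The NEG morpheme has two allomorphs, [-gu] and [-ku].
By contrast the PL suffix keeps its initial [k] throughout — that segment must be underlying.
The NEG suffix is therefore /-gu/ underlyingly, with post-vocalic devoicing: voiced stops become voiceless after a vowel.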